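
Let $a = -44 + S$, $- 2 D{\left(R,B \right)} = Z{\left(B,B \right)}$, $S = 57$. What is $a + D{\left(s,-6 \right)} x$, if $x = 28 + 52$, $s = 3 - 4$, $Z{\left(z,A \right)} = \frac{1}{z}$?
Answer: $\frac{59}{3} \approx 19.667$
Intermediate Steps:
$s = -1$ ($s = 3 - 4 = -1$)
$D{\left(R,B \right)} = - \frac{1}{2 B}$
$a = 13$ ($a = -44 + 57 = 13$)
$x = 80$
$a + D{\left(s,-6 \right)} x = 13 + - \frac{1}{2 \left(-6\right)} 80 = 13 + \left(- \frac{1}{2}\right) \left(- \frac{1}{6}\right) 80 = 13 + \frac{1}{12} \cdot 80 = 13 + \frac{20}{3} = \frac{59}{3}$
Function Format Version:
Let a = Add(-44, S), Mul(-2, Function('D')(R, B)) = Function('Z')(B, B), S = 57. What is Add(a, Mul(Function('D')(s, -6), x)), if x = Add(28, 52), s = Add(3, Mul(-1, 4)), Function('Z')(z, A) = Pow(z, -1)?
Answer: Rational(59, 3) ≈ 19.667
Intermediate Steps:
s = -1 (s = Add(3, -4) = -1)
Function('D')(R, B) = Mul(Rational(-1, 2), Pow(B, -1))
a = 13 (a = Add(-44, 57) = 13)
x = 80
Add(a, Mul(Function('D')(s, -6), x)) = Add(13, Mul(Mul(Rational(-1, 2), Pow(-6, -1)), 80)) = Add(13, Mul(Mul(Rational(-1, 2), Rational(-1, 6)), 80)) = Add(13, Mul(Rational(1, 12), 80)) = Add(13, Rational(20, 3)) = Rational(59, 3)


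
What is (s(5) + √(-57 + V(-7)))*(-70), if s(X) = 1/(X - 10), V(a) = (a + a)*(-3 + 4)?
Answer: 14 - 70*I*√71 ≈ 14.0 - 589.83*I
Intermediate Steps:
V(a) = 2*a (V(a) = (2*a)*1 = 2*a)
s(X) = 1/(-10 + X)
(s(5) + √(-57 + V(-7)))*(-70) = (1/(-10 + 5) + √(-57 + 2*(-7)))*(-70) = (1/(-5) + √(-57 - 14))*(-70) = (-⅕ + √(-71))*(-70) = (-⅕ + I*√71)*(-70) = 14 - 70*I*√71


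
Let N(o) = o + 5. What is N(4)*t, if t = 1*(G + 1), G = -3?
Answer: -18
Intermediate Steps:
N(o) = 5 + o
t = -2 (t = 1*(-3 + 1) = 1*(-2) = -2)
N(4)*t = (5 + 4)*(-2) = 9*(-2) = -18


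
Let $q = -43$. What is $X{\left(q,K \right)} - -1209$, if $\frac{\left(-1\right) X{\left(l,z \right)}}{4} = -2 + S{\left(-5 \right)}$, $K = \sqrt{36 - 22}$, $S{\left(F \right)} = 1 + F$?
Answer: $1233$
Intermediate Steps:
$K = \sqrt{14} \approx 3.7417$
$X{\left(l,z \right)} = 24$ ($X{\left(l,z \right)} = - 4 \left(-2 + \left(1 - 5\right)\right) = - 4 \left(-2 - 4\right) = \left(-4\right) \left(-6\right) = 24$)
$X{\left(q,K \right)} - -1209 = 24 - -1209 = 24 + 1209 = 1233$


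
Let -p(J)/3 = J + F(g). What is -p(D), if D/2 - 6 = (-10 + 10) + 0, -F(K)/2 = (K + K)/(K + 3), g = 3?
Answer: 30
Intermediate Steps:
F(K) = -4*K/(3 + K) (F(K) = -2*(K + K)/(K + 3) = -2*2*K/(3 + K) = -4*K/(3 + K))
D = 12 (D = 12 + 2*((-10 + 10) + 0) = 12 + 2*(0 + 0) = 12 + 2*0 = 12 + 0 = 12)
p(J) = 6 - 3*J (p(J) = -3*(J - 4*3/(3 + 3)) = -3*(J - 4*3/6) = -3*(J - 4*3*⅙) = -3*(J - 2) = -3*(-2 + J) = 6 - 3*J)
-p(D) = -(6 - 3*12) = -(6 - 36) = -1*(-30) = 30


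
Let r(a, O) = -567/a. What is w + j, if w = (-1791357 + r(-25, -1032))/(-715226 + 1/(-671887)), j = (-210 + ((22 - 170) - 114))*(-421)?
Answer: 795770534271315982/4004592095525 ≈ 1.9871e+5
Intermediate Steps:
j = 198712 (j = (-210 + (-148 - 114))*(-421) = (-210 - 262)*(-421) = -472*(-421) = 198712)
w = 10029785352182/4004592095525 (w = (-1791357 - 567/(-25))/(-715226 + 1/(-671887)) = (-1791357 - 567*(-1/25))/(-715226 - 1/671887) = (-1791357 + 567/25)/(-480551051463/671887) = -44783358/25*(-671887/480551051463) = 10029785352182/4004592095525 ≈ 2.5046)
w + j = 10029785352182/4004592095525 + 198712 = 795770534271315982/4004592095525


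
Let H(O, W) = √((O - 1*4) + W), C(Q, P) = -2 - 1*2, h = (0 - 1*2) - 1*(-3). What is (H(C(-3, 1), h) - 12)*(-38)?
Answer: 456 - 38*I*√7 ≈ 456.0 - 100.54*I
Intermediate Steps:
h = 1 (h = (0 - 2) + 3 = -2 + 3 = 1)
C(Q, P) = -4 (C(Q, P) = -2 - 2 = -4)
H(O, W) = √(-4 + O + W) (H(O, W) = √((O - 4) + W) = √((-4 + O) + W) = √(-4 + O + W))
(H(C(-3, 1), h) - 12)*(-38) = (√(-4 - 4 + 1) - 12)*(-38) = (√(-7) - 12)*(-38) = (I*√7 - 12)*(-38) = (-12 + I*√7)*(-38) = 456 - 38*I*√7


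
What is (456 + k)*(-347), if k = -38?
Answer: -145046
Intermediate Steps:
(456 + k)*(-347) = (456 - 38)*(-347) = 418*(-347) = -145046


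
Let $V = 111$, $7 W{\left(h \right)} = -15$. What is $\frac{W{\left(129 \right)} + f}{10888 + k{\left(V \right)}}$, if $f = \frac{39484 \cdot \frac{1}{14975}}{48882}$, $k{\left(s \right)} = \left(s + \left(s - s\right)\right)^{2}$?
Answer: $- \frac{5489921431}{59462103790425} \approx -9.2326 \cdot 10^{-5}$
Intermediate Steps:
$W{\left(h \right)} = - \frac{15}{7}$ ($W{\left(h \right)} = \frac{1}{7} \left(-15\right) = - \frac{15}{7}$)
$k{\left(s \right)} = s^{2}$ ($k{\left(s \right)} = \left(s + 0\right)^{2} = s^{2}$)
$f = \frac{19742}{366003975}$ ($f = 39484 \cdot \frac{1}{14975} \cdot \frac{1}{48882} = \frac{39484}{14975} \cdot \frac{1}{48882} = \frac{19742}{366003975} \approx 5.3939 \cdot 10^{-5}$)
$\frac{W{\left(129 \right)} + f}{10888 + k{\left(V \right)}} = \frac{- \frac{15}{7} + \frac{19742}{366003975}}{10888 + 111^{2}} = - \frac{5489921431}{2562027825 \left(10888 + 12321\right)} = - \frac{5489921431}{2562027825 \cdot 23209} = \left(- \frac{5489921431}{2562027825}\right) \frac{1}{23209} = - \frac{5489921431}{59462103790425}$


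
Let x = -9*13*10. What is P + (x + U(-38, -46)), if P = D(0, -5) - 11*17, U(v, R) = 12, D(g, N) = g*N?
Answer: -1345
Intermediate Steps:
D(g, N) = N*g
x = -1170 (x = -117*10 = -1170)
P = -187 (P = -5*0 - 11*17 = 0 - 187 = -187)
P + (x + U(-38, -46)) = -187 + (-1170 + 12) = -187 - 1158 = -1345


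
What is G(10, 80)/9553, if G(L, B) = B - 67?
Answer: 13/9553 ≈ 0.0013608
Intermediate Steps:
G(L, B) = -67 + B
G(10, 80)/9553 = (-67 + 80)/9553 = 13*(1/9553) = 13/9553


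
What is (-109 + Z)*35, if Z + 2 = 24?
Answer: -3045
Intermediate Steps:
Z = 22 (Z = -2 + 24 = 22)
(-109 + Z)*35 = (-109 + 22)*35 = -87*35 = -3045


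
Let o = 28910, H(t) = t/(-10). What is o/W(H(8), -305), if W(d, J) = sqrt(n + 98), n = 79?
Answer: 490*sqrt(177)/3 ≈ 2173.0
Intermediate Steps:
H(t) = -t/10 (H(t) = t*(-1/10) = -t/10)
W(d, J) = sqrt(177) (W(d, J) = sqrt(79 + 98) = sqrt(177))
o/W(H(8), -305) = 28910/(sqrt(177)) = 28910*(sqrt(177)/177) = 490*sqrt(177)/3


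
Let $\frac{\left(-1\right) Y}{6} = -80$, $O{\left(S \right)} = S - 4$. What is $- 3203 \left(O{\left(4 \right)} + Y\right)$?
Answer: $-1537440$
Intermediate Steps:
$O{\left(S \right)} = -4 + S$ ($O{\left(S \right)} = S - 4 = -4 + S$)
$Y = 480$ ($Y = \left(-6\right) \left(-80\right) = 480$)
$- 3203 \left(O{\left(4 \right)} + Y\right) = - 3203 \left(\left(-4 + 4\right) + 480\right) = - 3203 \left(0 + 480\right) = \left(-3203\right) 480 = -1537440$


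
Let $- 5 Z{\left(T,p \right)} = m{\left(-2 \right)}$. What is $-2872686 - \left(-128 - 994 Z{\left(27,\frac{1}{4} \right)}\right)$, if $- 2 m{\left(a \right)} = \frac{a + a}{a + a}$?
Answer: $- \frac{14362293}{5} \approx -2.8725 \cdot 10^{6}$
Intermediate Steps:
$m{\left(a \right)} = - \frac{1}{2}$ ($m{\left(a \right)} = - \frac{\left(a + a\right) \frac{1}{a + a}}{2} = - \frac{2 a \frac{1}{2 a}}{2} = \left(- \frac{1}{2}\right) 1 = - \frac{1}{2}$)
$Z{\left(T,p \right)} = \frac{1}{10}$ ($Z{\left(T,p \right)} = \left(- \frac{1}{5}\right) \left(- \frac{1}{2}\right) = \frac{1}{10}$)
$-2872686 - \left(-128 - 994 Z{\left(27,\frac{1}{4} \right)}\right) = -2872686 - \left(-128 - \frac{497}{5}\right) = -2872686 - - \frac{1137}{5} = -2872686 + \frac{1137}{5} = - \frac{14362293}{5}$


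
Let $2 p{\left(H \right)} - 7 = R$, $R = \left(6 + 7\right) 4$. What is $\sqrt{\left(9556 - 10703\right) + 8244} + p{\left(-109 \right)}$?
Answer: $\frac{59}{2} + \sqrt{7097} \approx 113.74$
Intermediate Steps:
$R = 52$ ($R = 13 \cdot 4 = 52$)
$p{\left(H \right)} = \frac{59}{2}$ ($p{\left(H \right)} = \frac{7}{2} + \frac{1}{2} \cdot 52 = \frac{7}{2} + 26 = \frac{59}{2}$)
$\sqrt{\left(9556 - 10703\right) + 8244} + p{\left(-109 \right)} = \sqrt{\left(9556 - 10703\right) + 8244} + \frac{59}{2} = \sqrt{-1147 + 8244} + \frac{59}{2} = \sqrt{7097} + \frac{59}{2} = \frac{59}{2} + \sqrt{7097}$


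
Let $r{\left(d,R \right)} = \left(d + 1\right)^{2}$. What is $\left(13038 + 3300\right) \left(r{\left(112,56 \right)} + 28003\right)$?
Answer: $666132936$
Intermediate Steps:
$r{\left(d,R \right)} = \left(1 + d\right)^{2}$
$\left(13038 + 3300\right) \left(r{\left(112,56 \right)} + 28003\right) = \left(13038 + 3300\right) \left(\left(1 + 112\right)^{2} + 28003\right) = 16338 \left(113^{2} + 28003\right) = 16338 \left(12769 + 28003\right) = 16338 \cdot 40772 = 666132936$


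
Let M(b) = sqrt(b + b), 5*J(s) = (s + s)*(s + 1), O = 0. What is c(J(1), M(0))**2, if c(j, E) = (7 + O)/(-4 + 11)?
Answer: 1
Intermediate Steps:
J(s) = 2*s*(1 + s)/5 (J(s) = ((s + s)*(s + 1))/5 = ((2*s)*(1 + s))/5 = (2*s*(1 + s))/5 = 2*s*(1 + s)/5)
M(b) = sqrt(2)*sqrt(b) (M(b) = sqrt(2*b) = sqrt(2)*sqrt(b))
c(j, E) = 1 (c(j, E) = (7 + 0)/(-4 + 11) = 7/7 = 7*(1/7) = 1)
c(J(1), M(0))**2 = 1**2 = 1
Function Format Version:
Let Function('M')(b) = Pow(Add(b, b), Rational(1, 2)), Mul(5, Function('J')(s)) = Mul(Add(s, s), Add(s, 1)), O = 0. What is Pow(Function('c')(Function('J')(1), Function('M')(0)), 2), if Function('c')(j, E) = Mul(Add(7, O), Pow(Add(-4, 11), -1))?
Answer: 1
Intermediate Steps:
Function('J')(s) = Mul(Rational(2, 5), s, Add(1, s)) (Function('J')(s) = Mul(Rational(1, 5), Mul(Add(s, s), Add(s, 1))) = Mul(Rational(1, 5), Mul(Mul(2, s), Add(1, s))) = Mul(Rational(1, 5), Mul(2, s, Add(1, s))) = Mul(Rational(2, 5), s, Add(1, s)))
Function('M')(b) = Mul(Pow(2, Rational(1, 2)), Pow(b, Rational(1, 2))) (Function('M')(b) = Pow(Mul(2, b), Rational(1, 2)) = Mul(Pow(2, Rational(1, 2)), Pow(b, Rational(1, 2))))
Function('c')(j, E) = 1 (Function('c')(j, E) = Mul(Add(7, 0), Pow(Add(-4, 11), -1)) = Mul(7, Pow(7, -1)) = Mul(7, Rational(1, 7)) = 1)
Pow(Function('c')(Function('J')(1), Function('M')(0)), 2) = Pow(1, 2) = 1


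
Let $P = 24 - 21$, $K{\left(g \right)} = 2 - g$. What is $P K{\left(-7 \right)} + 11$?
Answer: $38$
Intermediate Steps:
$P = 3$ ($P = 24 - 21 = 3$)
$P K{\left(-7 \right)} + 11 = 3 \left(2 - -7\right) + 11 = 3 \left(2 + 7\right) + 11 = 3 \cdot 9 + 11 = 27 + 11 = 38$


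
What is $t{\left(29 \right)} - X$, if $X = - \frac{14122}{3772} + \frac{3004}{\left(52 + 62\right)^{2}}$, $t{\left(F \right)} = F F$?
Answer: $\frac{224993399}{266418} \approx 844.51$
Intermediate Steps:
$t{\left(F \right)} = F^{2}$
$X = - \frac{935861}{266418}$ ($X = \left(-14122\right) \frac{1}{3772} + \frac{3004}{114^{2}} = - \frac{307}{82} + \frac{3004}{12996} = - \frac{307}{82} + 3004 \cdot \frac{1}{12996} = - \frac{307}{82} + \frac{751}{3249} = - \frac{935861}{266418} \approx -3.5128$)
$t{\left(29 \right)} - X = 29^{2} - - \frac{935861}{266418} = 841 + \frac{935861}{266418} = \frac{224993399}{266418}$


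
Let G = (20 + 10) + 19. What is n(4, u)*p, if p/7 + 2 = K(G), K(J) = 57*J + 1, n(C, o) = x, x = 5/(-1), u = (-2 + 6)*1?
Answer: -97720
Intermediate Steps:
G = 49 (G = 30 + 19 = 49)
u = 4 (u = 4*1 = 4)
x = -5 (x = 5*(-1) = -5)
n(C, o) = -5
K(J) = 1 + 57*J
p = 19544 (p = -14 + 7*(1 + 57*49) = -14 + 7*(1 + 2793) = -14 + 7*2794 = -14 + 19558 = 19544)
n(4, u)*p = -5*19544 = -97720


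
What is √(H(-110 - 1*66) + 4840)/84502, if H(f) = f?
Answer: √1166/42251 ≈ 0.00080819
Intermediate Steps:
√(H(-110 - 1*66) + 4840)/84502 = √((-110 - 1*66) + 4840)/84502 = √((-110 - 66) + 4840)*(1/84502) = √(-176 + 4840)*(1/84502) = √4664*(1/84502) = (2*√1166)*(1/84502) = √1166/42251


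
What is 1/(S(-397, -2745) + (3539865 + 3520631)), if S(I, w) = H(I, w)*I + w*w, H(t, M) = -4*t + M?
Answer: 1/15054850 ≈ 6.6424e-8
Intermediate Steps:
H(t, M) = M - 4*t
S(I, w) = w² + I*(w - 4*I) (S(I, w) = (w - 4*I)*I + w*w = I*(w - 4*I) + w² = w² + I*(w - 4*I))
1/(S(-397, -2745) + (3539865 + 3520631)) = 1/(((-2745)² - 1*(-397)*(-1*(-2745) + 4*(-397))) + (3539865 + 3520631)) = 1/((7535025 - 1*(-397)*(2745 - 1588)) + 7060496) = 1/((7535025 - 1*(-397)*1157) + 7060496) = 1/((7535025 + 459329) + 7060496) = 1/(7994354 + 7060496) = 1/15054850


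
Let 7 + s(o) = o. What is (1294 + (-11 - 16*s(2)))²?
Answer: 1857769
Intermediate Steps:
s(o) = -7 + o
(1294 + (-11 - 16*s(2)))² = (1294 + (-11 - 16*(-7 + 2)))² = (1294 + (-11 - 16*(-5)))² = (1294 + (-11 + 80))² = (1294 + 69)² = 1363² = 1857769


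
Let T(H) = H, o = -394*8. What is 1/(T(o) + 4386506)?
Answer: 1/4383354 ≈ 2.2814e-7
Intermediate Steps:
o = -3152
1/(T(o) + 4386506) = 1/(-3152 + 4386506) = 1/4383354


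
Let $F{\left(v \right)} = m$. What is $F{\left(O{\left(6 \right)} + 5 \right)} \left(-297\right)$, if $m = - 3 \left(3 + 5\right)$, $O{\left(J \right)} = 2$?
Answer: $7128$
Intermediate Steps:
$m = -24$ ($m = \left(-3\right) 8 = -24$)
$F{\left(v \right)} = -24$
$F{\left(O{\left(6 \right)} + 5 \right)} \left(-297\right) = \left(-24\right) \left(-297\right) = 7128$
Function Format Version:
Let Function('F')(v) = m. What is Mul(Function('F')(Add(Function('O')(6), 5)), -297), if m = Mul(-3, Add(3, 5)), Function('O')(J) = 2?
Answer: 7128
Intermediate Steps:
m = -24 (m = Mul(-3, 8) = -24)
Function('F')(v) = -24
Mul(Function('F')(Add(Function('O')(6), 5)), -297) = Mul(-24, -297) = 7128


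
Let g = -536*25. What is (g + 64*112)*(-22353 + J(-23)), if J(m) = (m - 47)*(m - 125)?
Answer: 74740376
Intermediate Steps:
g = -13400
J(m) = (-125 + m)*(-47 + m) (J(m) = (-47 + m)*(-125 + m) = (-125 + m)*(-47 + m))
(g + 64*112)*(-22353 + J(-23)) = (-13400 + 64*112)*(-22353 + (5875 + (-23)² - 172*(-23))) = (-13400 + 7168)*(-22353 + (5875 + 529 + 3956)) = -6232*(-22353 + 10360) = -6232*(-11993) = 74740376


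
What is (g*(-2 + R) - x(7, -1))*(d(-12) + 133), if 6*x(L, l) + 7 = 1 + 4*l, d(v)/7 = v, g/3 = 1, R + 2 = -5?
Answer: -3724/3 ≈ -1241.3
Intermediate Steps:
R = -7 (R = -2 - 5 = -7)
g = 3 (g = 3*1 = 3)
d(v) = 7*v
x(L, l) = -1 + 2*l/3 (x(L, l) = -7/6 + (1 + 4*l)/6 = -7/6 + (⅙ + 2*l/3) = -1 + 2*l/3)
(g*(-2 + R) - x(7, -1))*(d(-12) + 133) = (3*(-2 - 7) - (-1 + (⅔)*(-1)))*(7*(-12) + 133) = (3*(-9) - (-1 - ⅔))*(-84 + 133) = (-27 - 1*(-5/3))*49 = (-27 + 5/3)*49 = -76/3*49 = -3724/3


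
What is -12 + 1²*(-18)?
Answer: -30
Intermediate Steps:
-12 + 1²*(-18) = -12 + 1*(-18) = -12 - 18 = -30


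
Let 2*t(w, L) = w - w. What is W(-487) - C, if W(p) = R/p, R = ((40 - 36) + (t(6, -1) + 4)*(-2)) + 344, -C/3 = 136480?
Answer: 199396940/487 ≈ 4.0944e+5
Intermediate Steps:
t(w, L) = 0 (t(w, L) = (w - w)/2 = (1/2)*0 = 0)
C = -409440 (C = -3*136480 = -409440)
R = 340 (R = ((40 - 36) + (0 + 4)*(-2)) + 344 = (4 + 4*(-2)) + 344 = (4 - 8) + 344 = -4 + 344 = 340)
W(p) = 340/p
W(-487) - C = 340/(-487) - 1*(-409440) = 340*(-1/487) + 409440 = -340/487 + 409440 = 199396940/487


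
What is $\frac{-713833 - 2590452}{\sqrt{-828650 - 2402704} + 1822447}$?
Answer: $- \frac{207651182255}{114528148247} + \frac{23129995 i \sqrt{65946}}{3321316299163} \approx -1.8131 + 0.0017884 i$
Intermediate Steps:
$\frac{-713833 - 2590452}{\sqrt{-828650 - 2402704} + 1822447} = - \frac{3304285}{\sqrt{-3231354} + 1822447} = - \frac{3304285}{7 i \sqrt{65946} + 1822447} = - \frac{3304285}{1822447 + 7 i \sqrt{65946}}$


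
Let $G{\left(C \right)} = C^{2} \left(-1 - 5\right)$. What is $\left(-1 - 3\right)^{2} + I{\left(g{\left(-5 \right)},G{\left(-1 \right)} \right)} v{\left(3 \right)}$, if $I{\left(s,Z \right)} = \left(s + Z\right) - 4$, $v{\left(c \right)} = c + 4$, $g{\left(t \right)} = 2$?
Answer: $-40$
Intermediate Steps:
$v{\left(c \right)} = 4 + c$
$G{\left(C \right)} = - 6 C^{2}$ ($G{\left(C \right)} = C^{2} \left(-6\right) = - 6 C^{2}$)
$I{\left(s,Z \right)} = -4 + Z + s$ ($I{\left(s,Z \right)} = \left(Z + s\right) - 4 = -4 + Z + s$)
$\left(-1 - 3\right)^{2} + I{\left(g{\left(-5 \right)},G{\left(-1 \right)} \right)} v{\left(3 \right)} = \left(-1 - 3\right)^{2} + \left(-4 - 6 \left(-1\right)^{2} + 2\right) \left(4 + 3\right) = \left(-4\right)^{2} + \left(-4 - 6 + 2\right) 7 = 16 + \left(-4 - 6 + 2\right) 7 = 16 - 56 = -40$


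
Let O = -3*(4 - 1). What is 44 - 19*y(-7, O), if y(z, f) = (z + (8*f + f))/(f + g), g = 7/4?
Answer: -5412/29 ≈ -186.62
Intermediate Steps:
g = 7/4 (g = 7*(¼) = 7/4 ≈ 1.7500)
O = -9 (O = -3*3 = -9)
y(z, f) = (z + 9*f)/(7/4 + f) (y(z, f) = (z + (8*f + f))/(f + 7/4) = (z + 9*f)/(7/4 + f))
44 - 19*y(-7, O) = 44 - 76*(-7 + 9*(-9))/(7 + 4*(-9)) = 44 - 76*(-7 - 81)/(7 - 36) = 44 - 76*(-88)/(-29) = 44 - 76*(-1)*(-88)/29 = 44 - 19*352/29 = 44 - 6688/29 = -5412/29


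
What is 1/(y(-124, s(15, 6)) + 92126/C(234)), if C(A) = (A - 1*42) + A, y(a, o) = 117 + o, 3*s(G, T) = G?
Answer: 213/72049 ≈ 0.0029563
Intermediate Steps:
s(G, T) = G/3
C(A) = -42 + 2*A (C(A) = (A - 42) + A = (-42 + A) + A = -42 + 2*A)
1/(y(-124, s(15, 6)) + 92126/C(234)) = 1/((117 + (1/3)*15) + 92126/(-42 + 2*234)) = 1/((117 + 5) + 92126/(-42 + 468)) = 1/(122 + 92126/426) = 1/(122 + 92126*(1/426)) = 1/(122 + 46063/213) = 1/(72049/213) = 213/72049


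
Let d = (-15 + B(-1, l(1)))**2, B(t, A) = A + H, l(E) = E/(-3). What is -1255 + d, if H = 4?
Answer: -10139/9 ≈ -1126.6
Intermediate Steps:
l(E) = -E/3 (l(E) = E*(-1/3) = -E/3)
B(t, A) = 4 + A (B(t, A) = A + 4 = 4 + A)
d = 1156/9 (d = (-15 + (4 - 1/3*1))**2 = (-15 + (4 - 1/3))**2 = (-15 + 11/3)**2 = (-34/3)**2 = 1156/9 ≈ 128.44)
-1255 + d = -1255 + 1156/9 = -10139/9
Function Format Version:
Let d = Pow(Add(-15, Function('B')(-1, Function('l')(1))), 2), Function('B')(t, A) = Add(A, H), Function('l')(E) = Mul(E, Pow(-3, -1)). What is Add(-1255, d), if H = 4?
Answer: Rational(-10139, 9) ≈ -1126.6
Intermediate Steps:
Function('l')(E) = Mul(Rational(-1, 3), E) (Function('l')(E) = Mul(E, Rational(-1, 3)) = Mul(Rational(-1, 3), E))
Function('B')(t, A) = Add(4, A) (Function('B')(t, A) = Add(A, 4) = Add(4, A))
d = Rational(1156, 9) (d = Pow(Add(-15, Add(4, Mul(Rational(-1, 3), 1))), 2) = Pow(Add(-15, Add(4, Rational(-1, 3))), 2) = Pow(Add(-15, Rational(11, 3)), 2) = Pow(Rational(-34, 3), 2) = Rational(1156, 9) ≈ 128.44)
Add(-1255, d) = Add(-1255, Rational(1156, 9)) = Rational(-10139, 9)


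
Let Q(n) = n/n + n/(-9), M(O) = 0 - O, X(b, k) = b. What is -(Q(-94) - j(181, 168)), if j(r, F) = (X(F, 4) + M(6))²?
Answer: 236093/9 ≈ 26233.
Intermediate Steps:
M(O) = -O
Q(n) = 1 - n/9 (Q(n) = 1 + n*(-⅑) = 1 - n/9)
j(r, F) = (-6 + F)² (j(r, F) = (F - 1*6)² = (F - 6)² = (-6 + F)²)
-(Q(-94) - j(181, 168)) = -((1 - ⅑*(-94)) - (-6 + 168)²) = -((1 + 94/9) - 1*162²) = -(103/9 - 1*26244) = -(103/9 - 26244) = -1*(-236093/9) = 236093/9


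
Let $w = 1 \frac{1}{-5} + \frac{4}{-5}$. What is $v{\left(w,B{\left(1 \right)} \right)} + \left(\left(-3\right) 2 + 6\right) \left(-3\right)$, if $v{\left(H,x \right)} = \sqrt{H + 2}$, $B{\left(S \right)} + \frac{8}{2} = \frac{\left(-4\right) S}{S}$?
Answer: $1$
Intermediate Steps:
$B{\left(S \right)} = -8$ ($B{\left(S \right)} = -4 + \frac{\left(-4\right) S}{S} = -4 - 4 = -8$)
$w = -1$ ($w = 1 \left(- \frac{1}{5}\right) + 4 \left(- \frac{1}{5}\right) = - \frac{1}{5} - \frac{4}{5} = -1$)
$v{\left(H,x \right)} = \sqrt{2 + H}$
$v{\left(w,B{\left(1 \right)} \right)} + \left(\left(-3\right) 2 + 6\right) \left(-3\right) = \sqrt{2 - 1} + \left(\left(-3\right) 2 + 6\right) \left(-3\right) = \sqrt{1} + \left(-6 + 6\right) \left(-3\right) = 1 + 0 \left(-3\right) = 1 + 0 = 1$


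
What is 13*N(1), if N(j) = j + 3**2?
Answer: 130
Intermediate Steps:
N(j) = 9 + j (N(j) = j + 9 = 9 + j)
13*N(1) = 13*(9 + 1) = 13*10 = 130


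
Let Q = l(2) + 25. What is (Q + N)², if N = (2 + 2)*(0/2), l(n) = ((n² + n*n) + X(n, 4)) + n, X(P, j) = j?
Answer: 1521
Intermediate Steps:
l(n) = 4 + n + 2*n² (l(n) = ((n² + n*n) + 4) + n = ((n² + n²) + 4) + n = (2*n² + 4) + n = (4 + 2*n²) + n = 4 + n + 2*n²)
N = 0 (N = 4*(0*(½)) = 4*0 = 0)
Q = 39 (Q = (4 + 2 + 2*2²) + 25 = (4 + 2 + 2*4) + 25 = (4 + 2 + 8) + 25 = 14 + 25 = 39)
(Q + N)² = (39 + 0)² = 39² = 1521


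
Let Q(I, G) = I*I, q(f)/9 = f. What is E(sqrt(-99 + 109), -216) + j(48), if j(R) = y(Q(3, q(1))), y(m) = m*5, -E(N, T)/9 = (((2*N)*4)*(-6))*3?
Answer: 45 + 1296*sqrt(10) ≈ 4143.3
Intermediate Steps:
q(f) = 9*f
Q(I, G) = I**2
E(N, T) = 1296*N (E(N, T) = -9*((2*N)*4)*(-6)*3 = -9*(8*N)*(-6)*3 = -9*(-48*N)*3 = -(-1296)*N = 1296*N)
y(m) = 5*m
j(R) = 45 (j(R) = 5*3**2 = 5*9 = 45)
E(sqrt(-99 + 109), -216) + j(48) = 1296*sqrt(-99 + 109) + 45 = 1296*sqrt(10) + 45 = 45 + 1296*sqrt(10)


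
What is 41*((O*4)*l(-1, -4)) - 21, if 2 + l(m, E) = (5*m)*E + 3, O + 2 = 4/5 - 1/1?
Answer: -37989/5 ≈ -7597.8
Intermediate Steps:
O = -11/5 (O = -2 + (4/5 - 1/1) = -2 + (4*(⅕) - 1*1) = -2 + (⅘ - 1) = -2 - ⅕ = -11/5 ≈ -2.2000)
l(m, E) = 1 + 5*E*m (l(m, E) = -2 + ((5*m)*E + 3) = -2 + (5*E*m + 3) = -2 + (3 + 5*E*m) = 1 + 5*E*m)
41*((O*4)*l(-1, -4)) - 21 = 41*((-11/5*4)*(1 + 5*(-4)*(-1))) - 21 = 41*(-44*(1 + 20)/5) - 21 = 41*(-44/5*21) - 21 = 41*(-924/5) - 21 = -37884/5 - 21 = -37989/5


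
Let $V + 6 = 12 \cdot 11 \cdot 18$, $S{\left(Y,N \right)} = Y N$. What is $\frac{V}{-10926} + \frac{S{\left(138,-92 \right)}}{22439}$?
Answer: $- \frac{31982821}{40861419} \approx -0.78271$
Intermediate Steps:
$S{\left(Y,N \right)} = N Y$
$V = 2370$ ($V = -6 + 12 \cdot 11 \cdot 18 = -6 + 132 \cdot 18 = -6 + 2376 = 2370$)
$\frac{V}{-10926} + \frac{S{\left(138,-92 \right)}}{22439} = \frac{2370}{-10926} + \frac{\left(-92\right) 138}{22439} = 2370 \left(- \frac{1}{10926}\right) - \frac{12696}{22439} = - \frac{395}{1821} - \frac{12696}{22439} = - \frac{31982821}{40861419}$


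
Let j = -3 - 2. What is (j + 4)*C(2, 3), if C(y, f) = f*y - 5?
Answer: -1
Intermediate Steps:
C(y, f) = -5 + f*y
j = -5
(j + 4)*C(2, 3) = (-5 + 4)*(-5 + 3*2) = -(-5 + 6) = -1*1 = -1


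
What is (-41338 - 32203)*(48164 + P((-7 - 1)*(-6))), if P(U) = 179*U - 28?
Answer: -4171833848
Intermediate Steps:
P(U) = -28 + 179*U
(-41338 - 32203)*(48164 + P((-7 - 1)*(-6))) = (-41338 - 32203)*(48164 + (-28 + 179*((-7 - 1)*(-6)))) = -73541*(48164 + (-28 + 179*(-8*(-6)))) = -73541*(48164 + (-28 + 179*48)) = -73541*(48164 + (-28 + 8592)) = -73541*(48164 + 8564) = -73541*56728 = -4171833848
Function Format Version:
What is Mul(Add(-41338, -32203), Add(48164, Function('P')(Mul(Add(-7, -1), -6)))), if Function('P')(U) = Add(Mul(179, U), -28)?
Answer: -4171833848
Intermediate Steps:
Function('P')(U) = Add(-28, Mul(179, U))
Mul(Add(-41338, -32203), Add(48164, Function('P')(Mul(Add(-7, -1), -6)))) = Mul(Add(-41338, -32203), Add(48164, Add(-28, Mul(179, Mul(Add(-7, -1), -6))))) = Mul(-73541, Add(48164, Add(-28, Mul(179, Mul(-8, -6))))) = Mul(-73541, Add(48164, Add(-28, Mul(179, 48)))) = Mul(-73541, Add(48164, Add(-28, 8592))) = Mul(-73541, Add(48164, 8564)) = Mul(-73541, 56728) = -4171833848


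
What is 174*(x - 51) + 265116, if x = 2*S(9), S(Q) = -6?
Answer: 254154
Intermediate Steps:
x = -12 (x = 2*(-6) = -12)
174*(x - 51) + 265116 = 174*(-12 - 51) + 265116 = 174*(-63) + 265116 = -10962 + 265116 = 254154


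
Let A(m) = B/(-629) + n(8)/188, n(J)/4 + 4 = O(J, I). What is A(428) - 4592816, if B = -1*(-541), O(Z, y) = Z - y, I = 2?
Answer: -135777443577/29563 ≈ -4.5928e+6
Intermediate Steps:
n(J) = -24 + 4*J (n(J) = -16 + 4*(J - 1*2) = -16 + 4*(J - 2) = -16 + 4*(-2 + J) = -16 + (-8 + 4*J) = -24 + 4*J)
B = 541
A(m) = -24169/29563 (A(m) = 541/(-629) + (-24 + 4*8)/188 = 541*(-1/629) + (-24 + 32)*(1/188) = -541/629 + 8*(1/188) = -541/629 + 2/47 = -24169/29563)
A(428) - 4592816 = -24169/29563 - 4592816 = -135777443577/29563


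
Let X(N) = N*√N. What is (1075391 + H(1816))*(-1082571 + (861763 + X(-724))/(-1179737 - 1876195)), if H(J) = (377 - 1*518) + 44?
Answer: -161698030424393995/138906 + 35386948*I*√181/69453 ≈ -1.1641e+12 + 6854.8*I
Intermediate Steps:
X(N) = N^(3/2)
H(J) = -97 (H(J) = (377 - 518) + 44 = -141 + 44 = -97)
(1075391 + H(1816))*(-1082571 + (861763 + X(-724))/(-1179737 - 1876195)) = (1075391 - 97)*(-1082571 + (861763 + (-724)^(3/2))/(-1179737 - 1876195)) = 1075294*(-1082571 + (861763 - 1448*I*√181)/(-3055932)) = 1075294*(-1082571 + (861763 - 1448*I*√181)*(-1/3055932)) = 1075294*(-1082571 + (-861763/3055932 + 362*I*√181/763983)) = 1075294*(-3308264222935/3055932 + 362*I*√181/763983) = -161698030424393995/138906 + 35386948*I*√181/69453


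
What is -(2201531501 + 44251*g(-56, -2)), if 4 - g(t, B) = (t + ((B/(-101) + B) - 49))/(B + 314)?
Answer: -69380716541615/31512 ≈ -2.2017e+9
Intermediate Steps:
g(t, B) = 4 - (-49 + t + 100*B/101)/(314 + B) (g(t, B) = 4 - (t + ((B/(-101) + B) - 49))/(B + 314) = 4 - (t + ((B*(-1/101) + B) - 49))/(314 + B) = 4 - (t + ((-B/101 + B) - 49))/(314 + B) = 4 - (t + (100*B/101 - 49))/(314 + B) = 4 - (t + (-49 + 100*B/101))/(314 + B) = 4 - (-49 + t + 100*B/101)/(314 + B))
-(2201531501 + 44251*g(-56, -2)) = -(2201531501 + 44251*(1305 - 1*(-56) + (304/101)*(-2))/(314 - 2)) = -44251/(1/((1305 + 56 - 608/101)/312 + 49751)) = -44251/(1/((1/312)*(136853/101) + 49751)) = -44251/(1/(136853/31512 + 49751)) = -44251/(1/(1567890365/31512)) = -44251/31512/1567890365 = -44251*1567890365/31512 = -69380716541615/31512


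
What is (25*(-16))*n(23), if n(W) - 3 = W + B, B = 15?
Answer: -16400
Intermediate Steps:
n(W) = 18 + W (n(W) = 3 + (W + 15) = 3 + (15 + W) = 18 + W)
(25*(-16))*n(23) = (25*(-16))*(18 + 23) = -400*41 = -16400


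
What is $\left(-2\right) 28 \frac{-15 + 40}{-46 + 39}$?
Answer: $200$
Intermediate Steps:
$\left(-2\right) 28 \frac{-15 + 40}{-46 + 39} = - 56 \frac{25}{-7} = - 56 \cdot 25 \left(- \frac{1}{7}\right) = \left(-56\right) \left(- \frac{25}{7}\right) = 200$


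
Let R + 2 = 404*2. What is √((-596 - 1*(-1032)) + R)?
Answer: 3*√138 ≈ 35.242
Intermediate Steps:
R = 806 (R = -2 + 404*2 = -2 + 808 = 806)
√((-596 - 1*(-1032)) + R) = √((-596 - 1*(-1032)) + 806) = √((-596 + 1032) + 806) = √(436 + 806) = √1242 = 3*√138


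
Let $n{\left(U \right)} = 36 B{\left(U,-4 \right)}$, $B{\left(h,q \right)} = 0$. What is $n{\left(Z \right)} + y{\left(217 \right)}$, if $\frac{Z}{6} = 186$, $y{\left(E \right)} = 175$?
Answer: $175$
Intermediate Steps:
$Z = 1116$ ($Z = 6 \cdot 186 = 1116$)
$n{\left(U \right)} = 0$ ($n{\left(U \right)} = 36 \cdot 0 = 0$)
$n{\left(Z \right)} + y{\left(217 \right)} = 0 + 175 = 175$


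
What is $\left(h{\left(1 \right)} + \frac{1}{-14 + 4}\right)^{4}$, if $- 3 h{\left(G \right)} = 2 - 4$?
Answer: $\frac{83521}{810000} \approx 0.10311$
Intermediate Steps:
$h{\left(G \right)} = \frac{2}{3}$ ($h{\left(G \right)} = - \frac{2 - 4}{3} = \left(- \frac{1}{3}\right) \left(-2\right) = \frac{2}{3}$)
$\left(h{\left(1 \right)} + \frac{1}{-14 + 4}\right)^{4} = \left(\frac{2}{3} + \frac{1}{-14 + 4}\right)^{4} = \left(\frac{2}{3} + \frac{1}{-10}\right)^{4} = \left(\frac{2}{3} - \frac{1}{10}\right)^{4} = \left(\frac{17}{30}\right)^{4} = \frac{83521}{810000}$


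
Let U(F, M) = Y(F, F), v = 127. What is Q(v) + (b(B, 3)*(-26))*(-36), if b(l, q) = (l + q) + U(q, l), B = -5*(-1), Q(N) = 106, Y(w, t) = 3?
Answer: 10402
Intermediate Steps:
B = 5
U(F, M) = 3
b(l, q) = 3 + l + q (b(l, q) = (l + q) + 3 = 3 + l + q)
Q(v) + (b(B, 3)*(-26))*(-36) = 106 + ((3 + 5 + 3)*(-26))*(-36) = 106 + (11*(-26))*(-36) = 106 - 286*(-36) = 106 + 10296 = 10402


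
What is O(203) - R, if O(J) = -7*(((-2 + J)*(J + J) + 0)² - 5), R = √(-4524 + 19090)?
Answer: -46616774617 - √14566 ≈ -4.6617e+10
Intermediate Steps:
R = √14566 ≈ 120.69
O(J) = 35 - 28*J²*(-2 + J)² (O(J) = -7*(((-2 + J)*(2*J) + 0)² - 5) = -7*((2*J*(-2 + J) + 0)² - 5) = -7*((2*J*(-2 + J))² - 5) = -7*(4*J²*(-2 + J)² - 5) = -7*(-5 + 4*J²*(-2 + J)²) = 35 - 28*J²*(-2 + J)²)
O(203) - R = (35 - 28*203²*(-2 + 203)²) - √14566 = (35 - 28*41209*201²) - √14566 = (35 - 28*41209*40401) - √14566 = (35 - 46616774652) - √14566 = -46616774617 - √14566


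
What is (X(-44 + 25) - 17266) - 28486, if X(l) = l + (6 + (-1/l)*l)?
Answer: -45766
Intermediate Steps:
X(l) = 5 + l (X(l) = l + (6 - 1) = l + 5 = 5 + l)
(X(-44 + 25) - 17266) - 28486 = ((5 + (-44 + 25)) - 17266) - 28486 = ((5 - 19) - 17266) - 28486 = (-14 - 17266) - 28486 = -17280 - 28486 = -45766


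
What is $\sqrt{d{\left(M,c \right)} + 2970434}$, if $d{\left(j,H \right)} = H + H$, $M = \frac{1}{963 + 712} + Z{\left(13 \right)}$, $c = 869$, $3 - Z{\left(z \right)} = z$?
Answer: $2 \sqrt{743043} \approx 1724.0$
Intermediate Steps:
$Z{\left(z \right)} = 3 - z$
$M = - \frac{16749}{1675}$ ($M = \frac{1}{963 + 712} + \left(3 - 13\right) = \frac{1}{1675} + \left(3 - 13\right) = \frac{1}{1675} - 10 = - \frac{16749}{1675} \approx -9.9994$)
$d{\left(j,H \right)} = 2 H$
$\sqrt{d{\left(M,c \right)} + 2970434} = \sqrt{2 \cdot 869 + 2970434} = \sqrt{1738 + 2970434} = \sqrt{2972172} = 2 \sqrt{743043}$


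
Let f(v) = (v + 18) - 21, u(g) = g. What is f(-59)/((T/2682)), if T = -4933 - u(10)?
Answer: 166284/4943 ≈ 33.640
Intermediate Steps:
T = -4943 (T = -4933 - 1*10 = -4933 - 10 = -4943)
f(v) = -3 + v (f(v) = (18 + v) - 21 = -3 + v)
f(-59)/((T/2682)) = (-3 - 59)/((-4943/2682)) = -62/((-4943*1/2682)) = -62/(-4943/2682) = -62*(-2682/4943) = 166284/4943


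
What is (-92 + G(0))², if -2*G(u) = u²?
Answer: 8464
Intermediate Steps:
G(u) = -u²/2
(-92 + G(0))² = (-92 - ½*0²)² = (-92 - ½*0)² = (-92 + 0)² = (-92)² = 8464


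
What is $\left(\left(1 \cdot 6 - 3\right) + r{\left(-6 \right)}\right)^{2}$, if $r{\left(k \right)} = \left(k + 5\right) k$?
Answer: $81$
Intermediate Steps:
$r{\left(k \right)} = k \left(5 + k\right)$ ($r{\left(k \right)} = \left(5 + k\right) k = k \left(5 + k\right)$)
$\left(\left(1 \cdot 6 - 3\right) + r{\left(-6 \right)}\right)^{2} = \left(\left(1 \cdot 6 - 3\right) - 6 \left(5 - 6\right)\right)^{2} = \left(\left(6 - 3\right) - -6\right)^{2} = \left(3 + 6\right)^{2} = 9^{2} = 81$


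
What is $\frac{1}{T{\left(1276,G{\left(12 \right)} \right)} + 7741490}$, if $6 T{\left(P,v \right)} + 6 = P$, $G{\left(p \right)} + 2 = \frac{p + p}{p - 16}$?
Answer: $\frac{3}{23225105} \approx 1.2917 \cdot 10^{-7}$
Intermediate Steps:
$G{\left(p \right)} = -2 + \frac{2 p}{-16 + p}$ ($G{\left(p \right)} = -2 + \frac{p + p}{p - 16} = -2 + \frac{2 p}{-16 + p}$)
$T{\left(P,v \right)} = -1 + \frac{P}{6}$
$\frac{1}{T{\left(1276,G{\left(12 \right)} \right)} + 7741490} = \frac{1}{\left(-1 + \frac{1}{6} \cdot 1276\right) + 7741490} = \frac{1}{\left(-1 + \frac{638}{3}\right) + 7741490} = \frac{1}{\frac{635}{3} + 7741490} = \frac{1}{\frac{23225105}{3}} = \frac{3}{23225105}$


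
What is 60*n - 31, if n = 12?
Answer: 689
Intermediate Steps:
60*n - 31 = 60*12 - 31 = 720 - 31 = 689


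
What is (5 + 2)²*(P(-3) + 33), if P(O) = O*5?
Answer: 882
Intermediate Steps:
P(O) = 5*O
(5 + 2)²*(P(-3) + 33) = (5 + 2)²*(5*(-3) + 33) = 7²*(-15 + 33) = 49*18 = 882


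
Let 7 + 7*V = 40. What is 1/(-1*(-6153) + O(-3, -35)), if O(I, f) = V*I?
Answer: 7/42972 ≈ 0.00016290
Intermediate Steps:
V = 33/7 (V = -1 + (1/7)*40 = -1 + 40/7 = 33/7 ≈ 4.7143)
O(I, f) = 33*I/7
1/(-1*(-6153) + O(-3, -35)) = 1/(-1*(-6153) + (33/7)*(-3)) = 1/(6153 - 99/7) = 1/(42972/7) = 7/42972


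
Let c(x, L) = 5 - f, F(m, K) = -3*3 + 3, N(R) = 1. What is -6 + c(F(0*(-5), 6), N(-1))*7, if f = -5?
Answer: 64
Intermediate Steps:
F(m, K) = -6 (F(m, K) = -9 + 3 = -6)
c(x, L) = 10 (c(x, L) = 5 - 1*(-5) = 5 + 5 = 10)
-6 + c(F(0*(-5), 6), N(-1))*7 = -6 + 10*7 = -6 + 70 = 64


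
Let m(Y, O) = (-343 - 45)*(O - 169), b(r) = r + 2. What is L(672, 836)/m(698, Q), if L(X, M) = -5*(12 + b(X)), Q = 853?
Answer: 1715/132696 ≈ 0.012924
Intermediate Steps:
b(r) = 2 + r
m(Y, O) = 65572 - 388*O (m(Y, O) = -388*(-169 + O) = 65572 - 388*O)
L(X, M) = -70 - 5*X (L(X, M) = -5*(12 + (2 + X)) = -5*(14 + X) = -70 - 5*X)
L(672, 836)/m(698, Q) = (-70 - 5*672)/(65572 - 388*853) = (-70 - 3360)/(65572 - 330964) = -3430/(-265392) = -3430*(-1/265392) = 1715/132696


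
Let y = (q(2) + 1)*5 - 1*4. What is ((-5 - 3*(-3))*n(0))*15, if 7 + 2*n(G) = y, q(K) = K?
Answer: 120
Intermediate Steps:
y = 11 (y = (2 + 1)*5 - 1*4 = 3*5 - 4 = 15 - 4 = 11)
n(G) = 2 (n(G) = -7/2 + (½)*11 = -7/2 + 11/2 = 2)
((-5 - 3*(-3))*n(0))*15 = ((-5 - 3*(-3))*2)*15 = ((-5 + 9)*2)*15 = (4*2)*15 = 8*15 = 120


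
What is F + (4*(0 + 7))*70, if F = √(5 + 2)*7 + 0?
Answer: 1960 + 7*√7 ≈ 1978.5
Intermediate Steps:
F = 7*√7 (F = √7*7 + 0 = 7*√7 + 0 = 7*√7 ≈ 18.520)
F + (4*(0 + 7))*70 = 7*√7 + (4*(0 + 7))*70 = 7*√7 + (4*7)*70 = 7*√7 + 28*70 = 7*√7 + 1960 = 1960 + 7*√7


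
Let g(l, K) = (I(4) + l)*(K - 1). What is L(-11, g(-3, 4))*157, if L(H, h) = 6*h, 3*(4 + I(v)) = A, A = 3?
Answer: -16956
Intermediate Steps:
I(v) = -3 (I(v) = -4 + (1/3)*3 = -4 + 1 = -3)
g(l, K) = (-1 + K)*(-3 + l) (g(l, K) = (-3 + l)*(K - 1) = (-3 + l)*(-1 + K) = (-1 + K)*(-3 + l))
L(-11, g(-3, 4))*157 = (6*(3 - 1*(-3) - 3*4 + 4*(-3)))*157 = (6*(3 + 3 - 12 - 12))*157 = (6*(-18))*157 = -108*157 = -16956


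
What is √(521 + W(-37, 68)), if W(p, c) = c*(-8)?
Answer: I*√23 ≈ 4.7958*I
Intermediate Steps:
W(p, c) = -8*c
√(521 + W(-37, 68)) = √(521 - 8*68) = √(521 - 544) = √(-23) = I*√23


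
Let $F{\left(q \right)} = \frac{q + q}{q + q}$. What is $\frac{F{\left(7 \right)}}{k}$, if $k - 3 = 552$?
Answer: $\frac{1}{555} \approx 0.0018018$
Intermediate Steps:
$k = 555$ ($k = 3 + 552 = 555$)
$F{\left(q \right)} = 1$ ($F{\left(q \right)} = \frac{2 q}{2 q} = 2 q \frac{1}{2 q} = 1$)
$\frac{F{\left(7 \right)}}{k} = 1 \cdot \frac{1}{555} = \frac{1}{555}$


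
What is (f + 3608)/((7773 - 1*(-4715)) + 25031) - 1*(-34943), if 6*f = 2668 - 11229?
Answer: 7866171589/225114 ≈ 34943.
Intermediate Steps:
f = -8561/6 (f = (2668 - 11229)/6 = (1/6)*(-8561) = -8561/6 ≈ -1426.8)
(f + 3608)/((7773 - 1*(-4715)) + 25031) - 1*(-34943) = (-8561/6 + 3608)/((7773 - 1*(-4715)) + 25031) - 1*(-34943) = 13087/(6*((7773 + 4715) + 25031)) + 34943 = 13087/(6*(12488 + 25031)) + 34943 = (13087/6)/37519 + 34943 = (13087/6)*(1/37519) + 34943 = 13087/225114 + 34943 = 7866171589/225114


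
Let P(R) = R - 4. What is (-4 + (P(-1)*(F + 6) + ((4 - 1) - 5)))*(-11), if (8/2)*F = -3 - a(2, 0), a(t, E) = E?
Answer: 1419/4 ≈ 354.75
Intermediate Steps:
F = -¾ (F = (-3 - 1*0)/4 = (-3 + 0)/4 = (¼)*(-3) = -¾ ≈ -0.75000)
P(R) = -4 + R
(-4 + (P(-1)*(F + 6) + ((4 - 1) - 5)))*(-11) = (-4 + ((-4 - 1)*(-¾ + 6) + ((4 - 1) - 5)))*(-11) = (-4 + (-5*21/4 + (3 - 5)))*(-11) = (-4 + (-105/4 - 2))*(-11) = (-4 - 113/4)*(-11) = -129/4*(-11) = 1419/4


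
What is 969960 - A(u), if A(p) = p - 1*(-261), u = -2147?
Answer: 971846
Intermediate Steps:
A(p) = 261 + p (A(p) = p + 261 = 261 + p)
969960 - A(u) = 969960 - (261 - 2147) = 969960 - 1*(-1886) = 969960 + 1886 = 971846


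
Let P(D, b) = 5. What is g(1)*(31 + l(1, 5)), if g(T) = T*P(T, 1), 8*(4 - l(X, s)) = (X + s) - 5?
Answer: 1395/8 ≈ 174.38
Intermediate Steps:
l(X, s) = 37/8 - X/8 - s/8 (l(X, s) = 4 - ((X + s) - 5)/8 = 4 - (-5 + X + s)/8 = 4 + (5/8 - X/8 - s/8) = 37/8 - X/8 - s/8)
g(T) = 5*T (g(T) = T*5 = 5*T)
g(1)*(31 + l(1, 5)) = (5*1)*(31 + (37/8 - 1/8*1 - 1/8*5)) = 5*(31 + (37/8 - 1/8 - 5/8)) = 5*(31 + 31/8) = 5*(279/8) = 1395/8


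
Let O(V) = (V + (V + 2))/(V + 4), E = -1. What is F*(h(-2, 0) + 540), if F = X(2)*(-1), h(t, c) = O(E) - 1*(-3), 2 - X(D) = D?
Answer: 0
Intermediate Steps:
X(D) = 2 - D
O(V) = (2 + 2*V)/(4 + V) (O(V) = (V + (2 + V))/(4 + V) = (2 + 2*V)/(4 + V))
h(t, c) = 3 (h(t, c) = 2*(1 - 1)/(4 - 1) - 1*(-3) = 2*0/3 + 3 = 2*(1/3)*0 + 3 = 0 + 3 = 3)
F = 0 (F = (2 - 1*2)*(-1) = (2 - 2)*(-1) = 0*(-1) = 0)
F*(h(-2, 0) + 540) = 0*(3 + 540) = 0*543 = 0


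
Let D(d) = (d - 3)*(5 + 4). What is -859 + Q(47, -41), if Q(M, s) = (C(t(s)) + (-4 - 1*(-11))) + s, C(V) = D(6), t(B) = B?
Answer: -866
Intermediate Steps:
D(d) = -27 + 9*d (D(d) = (-3 + d)*9 = -27 + 9*d)
C(V) = 27 (C(V) = -27 + 9*6 = -27 + 54 = 27)
Q(M, s) = 34 + s (Q(M, s) = (27 + (-4 - 1*(-11))) + s = (27 + (-4 + 11)) + s = (27 + 7) + s = 34 + s)
-859 + Q(47, -41) = -859 + (34 - 41) = -859 - 7 = -866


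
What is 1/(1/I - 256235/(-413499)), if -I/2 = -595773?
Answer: 164234359818/101772067603 ≈ 1.6137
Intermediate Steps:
I = 1191546 (I = -2*(-595773) = 1191546)
1/(1/I - 256235/(-413499)) = 1/(1/1191546 - 256235/(-413499)) = 1/(1/1191546 - 256235*(-1/413499)) = 1/(1/1191546 + 256235/413499) = 1/(101772067603/164234359818) = 164234359818/101772067603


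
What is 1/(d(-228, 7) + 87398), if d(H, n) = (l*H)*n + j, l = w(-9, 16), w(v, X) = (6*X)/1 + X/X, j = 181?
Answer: -1/67233 ≈ -1.4874e-5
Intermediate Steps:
w(v, X) = 1 + 6*X (w(v, X) = (6*X)*1 + 1 = 6*X + 1 = 1 + 6*X)
l = 97 (l = 1 + 6*16 = 1 + 96 = 97)
d(H, n) = 181 + 97*H*n (d(H, n) = (97*H)*n + 181 = 97*H*n + 181 = 181 + 97*H*n)
1/(d(-228, 7) + 87398) = 1/((181 + 97*(-228)*7) + 87398) = 1/((181 - 154812) + 87398) = 1/(-154631 + 87398) = 1/(-67233) = -1/67233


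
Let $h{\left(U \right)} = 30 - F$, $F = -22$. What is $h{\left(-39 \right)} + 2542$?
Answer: $2594$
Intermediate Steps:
$h{\left(U \right)} = 52$ ($h{\left(U \right)} = 30 - -22 = 30 + 22 = 52$)
$h{\left(-39 \right)} + 2542 = 52 + 2542 = 2594$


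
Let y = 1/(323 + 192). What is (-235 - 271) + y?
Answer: -260589/515 ≈ -506.00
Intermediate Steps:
y = 1/515 ≈ 0.0019417
(-235 - 271) + y = (-235 - 271) + 1/515 = -506 + 1/515 = -260589/515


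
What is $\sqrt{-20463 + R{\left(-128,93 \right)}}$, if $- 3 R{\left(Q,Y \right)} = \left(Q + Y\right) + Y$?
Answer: $\frac{i \sqrt{184341}}{3} \approx 143.12 i$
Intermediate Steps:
$R{\left(Q,Y \right)} = - \frac{2 Y}{3} - \frac{Q}{3}$ ($R{\left(Q,Y \right)} = - \frac{\left(Q + Y\right) + Y}{3} = - \frac{Q + 2 Y}{3} = - \frac{2 Y}{3} - \frac{Q}{3}$)
$\sqrt{-20463 + R{\left(-128,93 \right)}} = \sqrt{-20463 - \frac{58}{3}} = \sqrt{- \frac{61447}{3}} = \frac{i \sqrt{184341}}{3}$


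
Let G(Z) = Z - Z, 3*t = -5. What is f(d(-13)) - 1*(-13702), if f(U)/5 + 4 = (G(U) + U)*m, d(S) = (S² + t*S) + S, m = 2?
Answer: 46376/3 ≈ 15459.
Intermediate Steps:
t = -5/3 (t = (⅓)*(-5) = -5/3 ≈ -1.6667)
G(Z) = 0
d(S) = S² - 2*S/3 (d(S) = (S² - 5*S/3) + S = S² - 2*S/3)
f(U) = -20 + 10*U (f(U) = -20 + 5*((0 + U)*2) = -20 + 5*(U*2) = -20 + 5*(2*U) = -20 + 10*U)
f(d(-13)) - 1*(-13702) = (-20 + 10*((⅓)*(-13)*(-2 + 3*(-13)))) - 1*(-13702) = (-20 + 10*((⅓)*(-13)*(-2 - 39))) + 13702 = (-20 + 10*((⅓)*(-13)*(-41))) + 13702 = (-20 + 10*(533/3)) + 13702 = (-20 + 5330/3) + 13702 = 5270/3 + 13702 = 46376/3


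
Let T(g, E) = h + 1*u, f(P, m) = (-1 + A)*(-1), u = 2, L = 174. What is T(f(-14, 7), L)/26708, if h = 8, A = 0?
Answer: 5/13354 ≈ 0.00037442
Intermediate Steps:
f(P, m) = 1 (f(P, m) = (-1 + 0)*(-1) = -1*(-1) = 1)
T(g, E) = 10 (T(g, E) = 8 + 1*2 = 8 + 2 = 10)
T(f(-14, 7), L)/26708 = 10/26708 = 10*(1/26708) = 5/13354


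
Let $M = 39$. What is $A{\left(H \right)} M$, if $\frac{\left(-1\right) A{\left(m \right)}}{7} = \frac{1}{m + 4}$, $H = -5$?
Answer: $273$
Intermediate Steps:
$A{\left(m \right)} = - \frac{7}{4 + m}$ ($A{\left(m \right)} = - \frac{7}{m + 4} = - \frac{7}{4 + m}$)
$A{\left(H \right)} M = - \frac{7}{4 - 5} \cdot 39 = - \frac{7}{-1} \cdot 39 = \left(-7\right) \left(-1\right) 39 = 7 \cdot 39 = 273$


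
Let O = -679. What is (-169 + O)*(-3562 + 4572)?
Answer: -856480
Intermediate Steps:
(-169 + O)*(-3562 + 4572) = (-169 - 679)*(-3562 + 4572) = -848*1010 = -856480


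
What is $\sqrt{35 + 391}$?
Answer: $\sqrt{426} \approx 20.64$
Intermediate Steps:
$\sqrt{35 + 391} = \sqrt{426}$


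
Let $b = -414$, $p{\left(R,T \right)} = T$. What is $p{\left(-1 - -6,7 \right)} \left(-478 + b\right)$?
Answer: $-6244$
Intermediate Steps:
$p{\left(-1 - -6,7 \right)} \left(-478 + b\right) = 7 \left(-478 - 414\right) = 7 \left(-892\right) = -6244$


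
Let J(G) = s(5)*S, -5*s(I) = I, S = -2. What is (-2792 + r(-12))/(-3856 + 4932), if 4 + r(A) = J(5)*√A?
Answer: -699/269 + I*√3/269 ≈ -2.5985 + 0.0064389*I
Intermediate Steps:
s(I) = -I/5
J(G) = 2 (J(G) = -⅕*5*(-2) = -1*(-2) = 2)
r(A) = -4 + 2*√A
(-2792 + r(-12))/(-3856 + 4932) = (-2792 + (-4 + 2*√(-12)))/(-3856 + 4932) = (-2792 + (-4 + 2*(2*I*√3)))/1076 = (-2792 + (-4 + 4*I*√3))*(1/1076) = (-2796 + 4*I*√3)*(1/1076) = -699/269 + I*√3/269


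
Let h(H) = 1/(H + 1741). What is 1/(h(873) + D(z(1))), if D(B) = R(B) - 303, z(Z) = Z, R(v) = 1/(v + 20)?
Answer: -54894/16630247 ≈ -0.0033009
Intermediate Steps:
R(v) = 1/(20 + v)
D(B) = -303 + 1/(20 + B) (D(B) = 1/(20 + B) - 303 = -303 + 1/(20 + B))
h(H) = 1/(1741 + H)
1/(h(873) + D(z(1))) = 1/(1/(1741 + 873) + (-6059 - 303*1)/(20 + 1)) = 1/(1/2614 + (-6059 - 303)/21) = 1/(1/2614 + (1/21)*(-6362)) = 1/(1/2614 - 6362/21) = 1/(-16630247/54894) = -54894/16630247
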